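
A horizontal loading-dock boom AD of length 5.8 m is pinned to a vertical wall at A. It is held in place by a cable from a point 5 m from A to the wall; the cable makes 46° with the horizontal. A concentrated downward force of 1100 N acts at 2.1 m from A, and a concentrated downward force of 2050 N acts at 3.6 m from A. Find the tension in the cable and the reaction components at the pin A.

T = 2694 N, A_x = 1872 N, A_y = 1212 N

ΣM about A: T·sin46°·5 − 1100·2.1 − 2050·3.6 = 0 → T = 9690/(5·0.71934) = 2694.14 ≈ 2694 N.
ΣF_x = 0: A_x − T·cos46° = 0 → A_x = 2694.14 × 0.694658 = 1872 N.
ΣF_y = 0: A_y + T·sin46° − 1100 − 2050 = 0 → A_y = 3150 − 2694.14 × 0.71934 = 1212 N.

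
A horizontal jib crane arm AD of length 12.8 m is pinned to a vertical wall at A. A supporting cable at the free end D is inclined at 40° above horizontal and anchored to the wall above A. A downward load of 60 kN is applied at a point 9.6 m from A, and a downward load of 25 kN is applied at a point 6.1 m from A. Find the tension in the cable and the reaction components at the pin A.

ΣM about A: T·sin40°·12.8 − 60·9.6 − 25·6.1 = 0 → T = 728.5/(12.8·0.642788) = 88.5425 ≈ 88.54 kN.
ΣF_x = 0: A_x − T·cos40° = 0 → A_x = 88.5425 × 0.766044 = 67.83 kN.
ΣF_y = 0: A_y + T·sin40° − 60 − 25 = 0 → A_y = 85 − 88.5425 × 0.642788 = 28.09 kN.

T = 88.54 kN, A_x = 67.83 kN, A_y = 28.09 kN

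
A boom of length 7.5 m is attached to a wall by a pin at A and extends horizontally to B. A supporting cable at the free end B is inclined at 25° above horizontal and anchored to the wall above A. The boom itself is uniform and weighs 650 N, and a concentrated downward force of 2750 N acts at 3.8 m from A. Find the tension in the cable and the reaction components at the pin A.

ΣM about A: T·sin25°·7.5 − 650·3.75 − 2750·3.8 = 0 → T = 12887.5/(7.5·0.422618) = 4065.93 ≈ 4066 N.
ΣF_x = 0: A_x − T·cos25° = 0 → A_x = 4065.93 × 0.906308 = 3685 N.
ΣF_y = 0: A_y + T·sin25° − 650 − 2750 = 0 → A_y = 3400 − 4065.93 × 0.422618 = 1682 N.

T = 4066 N, A_x = 3685 N, A_y = 1682 N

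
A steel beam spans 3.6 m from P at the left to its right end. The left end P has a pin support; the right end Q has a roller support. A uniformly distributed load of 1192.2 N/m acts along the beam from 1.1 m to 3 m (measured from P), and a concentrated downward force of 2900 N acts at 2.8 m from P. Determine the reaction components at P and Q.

P_x = 0, P_y = 1620 N, Q_y = 3545 N

Resultant of the distributed load: 1192.2 × 1.9 = 2265.18 N at 2.05 m from P.
Taking moments about P: Q_y·3.6 − (1192.2·1.9)·2.05 − 2900·2.8 = 0 → Q_y = 12763.619/3.6 = 3545.45 ≈ 3545 N.
ΣF_y = 0: P_y + 3545.45 − 1192.2·1.9 − 2900 = 0 → P_y = 1620 N.
ΣF_x = 0: no horizontal applied forces, so P_x = 0.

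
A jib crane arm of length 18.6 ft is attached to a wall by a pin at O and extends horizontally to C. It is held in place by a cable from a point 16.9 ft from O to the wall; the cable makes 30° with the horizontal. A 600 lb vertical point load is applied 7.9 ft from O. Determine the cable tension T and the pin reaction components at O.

T = 560.9 lb, O_x = 485.8 lb, O_y = 319.5 lb

ΣM about O: T·sin30°·16.9 − 600·7.9 = 0 → T = 4740/(16.9·0.5) = 560.947 ≈ 560.9 lb.
ΣF_x = 0: O_x − T·cos30° = 0 → O_x = 560.947 × 0.866025 = 485.8 lb.
ΣF_y = 0: O_y + T·sin30° − 600 = 0 → O_y = 600 − 560.947 × 0.5 = 319.5 lb.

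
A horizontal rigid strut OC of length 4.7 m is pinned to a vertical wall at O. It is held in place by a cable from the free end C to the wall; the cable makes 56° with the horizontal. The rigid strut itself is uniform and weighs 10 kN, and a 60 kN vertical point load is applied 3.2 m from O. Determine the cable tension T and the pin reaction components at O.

T = 55.31 kN, O_x = 30.93 kN, O_y = 24.15 kN

ΣM about O: T·sin56°·4.7 − 10·2.35 − 60·3.2 = 0 → T = 215.5/(4.7·0.829038) = 55.3063 ≈ 55.31 kN.
ΣF_x = 0: O_x − T·cos56° = 0 → O_x = 55.3063 × 0.559193 = 30.93 kN.
ΣF_y = 0: O_y + T·sin56° − 10 − 60 = 0 → O_y = 70 − 55.3063 × 0.829038 = 24.15 kN.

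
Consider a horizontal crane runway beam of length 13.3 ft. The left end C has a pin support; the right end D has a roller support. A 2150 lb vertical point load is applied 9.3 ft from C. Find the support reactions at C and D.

C_x = 0, C_y = 646.6 lb, D_y = 1503 lb

ΣM about C: D_y·13.3 − 2150·9.3 = 0 → D_y = 19995/13.3 = 1503.38 ≈ 1503 lb.
ΣF_y = 0: C_y + 1503.38 − 2150 = 0 → C_y = 646.6 lb.
ΣF_x = 0: no horizontal applied forces, so C_x = 0.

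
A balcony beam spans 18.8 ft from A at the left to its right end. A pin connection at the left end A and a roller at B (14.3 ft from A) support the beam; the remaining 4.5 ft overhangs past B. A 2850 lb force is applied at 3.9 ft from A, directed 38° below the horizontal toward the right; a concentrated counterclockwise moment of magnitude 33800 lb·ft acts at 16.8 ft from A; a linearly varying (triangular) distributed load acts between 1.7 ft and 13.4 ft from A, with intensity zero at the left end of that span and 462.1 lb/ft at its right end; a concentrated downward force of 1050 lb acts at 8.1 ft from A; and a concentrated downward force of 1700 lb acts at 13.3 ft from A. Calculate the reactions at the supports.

Resultant of the triangular load: ½ × 462.1 × 11.7 = 2703.285 lb, acting at 9.5 ft from A (one-third of the span from the peak).
Taking moments about A: B_y·14.3 − 2850·sin38°·3.9 + 33800 − (½·462.1·11.7)·9.5 − 1050·8.1 − 1700·13.3 = 0 → B_y = 29839.3/14.3 = 2086.66 ≈ 2087 lb.
ΣF_y = 0: A_y + 2086.66 − 2850·sin38° − ½·462.1·11.7 − 1050 − 1700 = 0 → A_y = 5121 lb.
ΣF_x = 0: A_x + 2850·cos38° = 0 → A_x = -2246 lb.

A_x = -2246 lb, A_y = 5121 lb, B_y = 2087 lb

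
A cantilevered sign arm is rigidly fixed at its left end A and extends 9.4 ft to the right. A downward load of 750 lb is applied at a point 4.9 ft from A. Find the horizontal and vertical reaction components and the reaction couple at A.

ΣF_x = 0: A_x = 0.
ΣF_y = 0: A_y − 750 = 0 → A_y = 750.0 lb.
ΣM about A: M_A − 750·4.9 = 0 → M_A = 3675 lb·ft.

A_x = 0, A_y = 750.0 lb, M_A = 3675 lb·ft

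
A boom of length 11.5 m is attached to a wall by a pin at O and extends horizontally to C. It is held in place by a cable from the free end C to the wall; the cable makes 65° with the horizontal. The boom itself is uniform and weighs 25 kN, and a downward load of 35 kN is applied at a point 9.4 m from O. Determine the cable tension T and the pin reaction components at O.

T = 45.36 kN, O_x = 19.17 kN, O_y = 18.89 kN

ΣM about O: T·sin65°·11.5 − 25·5.75 − 35·9.4 = 0 → T = 472.75/(11.5·0.906308) = 45.3584 ≈ 45.36 kN.
ΣF_x = 0: O_x − T·cos65° = 0 → O_x = 45.3584 × 0.422618 = 19.17 kN.
ΣF_y = 0: O_y + T·sin65° − 25 − 35 = 0 → O_y = 60 − 45.3584 × 0.906308 = 18.89 kN.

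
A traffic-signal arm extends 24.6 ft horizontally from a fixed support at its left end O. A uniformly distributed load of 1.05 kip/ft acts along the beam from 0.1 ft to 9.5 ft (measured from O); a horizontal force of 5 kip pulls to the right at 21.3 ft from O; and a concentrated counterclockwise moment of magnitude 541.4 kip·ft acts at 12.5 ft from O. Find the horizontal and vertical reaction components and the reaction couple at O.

O_x = -5.000 kip, O_y = 9.870 kip, M_O = -494.0 kip·ft

Resultant of the distributed load: 1.05 × 9.4 = 9.87 kip at 4.8 ft from O.
ΣF_x = 0: O_x + 5 = 0 → O_x = -5.000 kip.
ΣF_y = 0: O_y − 1.05·9.4 = 0 → O_y = 9.870 kip.
ΣM about O: M_O − (1.05·9.4)·4.8 + 541.4 = 0 → M_O = -494.0 kip·ft.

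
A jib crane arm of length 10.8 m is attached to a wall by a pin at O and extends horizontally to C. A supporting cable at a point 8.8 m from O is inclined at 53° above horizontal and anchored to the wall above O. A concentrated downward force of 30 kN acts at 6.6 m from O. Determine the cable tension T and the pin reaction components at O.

ΣM about O: T·sin53°·8.8 − 30·6.6 = 0 → T = 198/(8.8·0.798636) = 28.173 ≈ 28.17 kN.
ΣF_x = 0: O_x − T·cos53° = 0 → O_x = 28.173 × 0.601815 = 16.95 kN.
ΣF_y = 0: O_y + T·sin53° − 30 = 0 → O_y = 30 − 28.173 × 0.798636 = 7.500 kN.

T = 28.17 kN, O_x = 16.95 kN, O_y = 7.500 kN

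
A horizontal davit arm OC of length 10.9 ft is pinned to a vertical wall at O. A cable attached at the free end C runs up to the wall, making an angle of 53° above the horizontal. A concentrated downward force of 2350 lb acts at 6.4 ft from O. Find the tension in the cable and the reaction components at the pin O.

T = 1728 lb, O_x = 1040 lb, O_y = 970.2 lb

ΣM about O: T·sin53°·10.9 − 2350·6.4 = 0 → T = 15040/(10.9·0.798636) = 1727.72 ≈ 1728 lb.
ΣF_x = 0: O_x − T·cos53° = 0 → O_x = 1727.72 × 0.601815 = 1040 lb.
ΣF_y = 0: O_y + T·sin53° − 2350 = 0 → O_y = 2350 − 1727.72 × 0.798636 = 970.2 lb.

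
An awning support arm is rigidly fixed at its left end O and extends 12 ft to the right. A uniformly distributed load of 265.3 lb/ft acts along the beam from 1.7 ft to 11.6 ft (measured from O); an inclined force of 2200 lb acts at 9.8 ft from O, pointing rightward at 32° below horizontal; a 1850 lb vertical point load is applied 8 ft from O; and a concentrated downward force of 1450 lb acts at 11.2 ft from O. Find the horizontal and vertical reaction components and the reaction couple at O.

Resultant of the distributed load: 265.3 × 9.9 = 2626.47 lb at 6.65 ft from O.
ΣF_x = 0: O_x + 2200·cos32° = 0 → O_x = -1866 lb.
ΣF_y = 0: O_y − 265.3·9.9 − 2200·sin32° − 1850 − 1450 = 0 → O_y = 7092 lb.
ΣM about O: M_O − (265.3·9.9)·6.65 − 2200·sin32°·9.8 − 1850·8 − 1450·11.2 = 0 → M_O = 59930 lb·ft.

O_x = -1866 lb, O_y = 7092 lb, M_O = 59930 lb·ft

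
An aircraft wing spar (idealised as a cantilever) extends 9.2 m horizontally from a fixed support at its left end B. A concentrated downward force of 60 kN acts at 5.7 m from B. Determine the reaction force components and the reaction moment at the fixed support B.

B_x = 0, B_y = 60.00 kN, M_B = 342.0 kN·m

ΣF_x = 0: B_x = 0.
ΣF_y = 0: B_y − 60 = 0 → B_y = 60.00 kN.
ΣM about B: M_B − 60·5.7 = 0 → M_B = 342.0 kN·m.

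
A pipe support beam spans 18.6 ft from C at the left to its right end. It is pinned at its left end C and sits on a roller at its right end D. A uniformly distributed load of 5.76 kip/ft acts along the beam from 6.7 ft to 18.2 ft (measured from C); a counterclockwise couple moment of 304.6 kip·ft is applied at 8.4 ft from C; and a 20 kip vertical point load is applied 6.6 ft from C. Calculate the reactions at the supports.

C_x = 0, C_y = 51.18 kip, D_y = 35.06 kip

Resultant of the distributed load: 5.76 × 11.5 = 66.24 kip at 12.45 ft from C.
Moments about C: D_y·18.6 − (5.76·11.5)·12.45 + 304.6 − 20·6.6 = 0 → D_y = 652.088/18.6 = 35.0585 ≈ 35.06 kip.
ΣF_y = 0: C_y + 35.0585 − 5.76·11.5 − 20 = 0 → C_y = 51.18 kip.
ΣF_x = 0: no horizontal applied forces, so C_x = 0.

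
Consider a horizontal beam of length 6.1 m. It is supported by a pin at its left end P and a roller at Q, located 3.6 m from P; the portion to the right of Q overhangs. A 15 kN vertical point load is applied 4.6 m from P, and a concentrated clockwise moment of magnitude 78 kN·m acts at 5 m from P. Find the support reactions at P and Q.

Moments about P: Q_y·3.6 − 15·4.6 − 78 = 0 → Q_y = 147/3.6 = 40.8333 ≈ 40.83 kN.
ΣF_y = 0: P_y + 40.8333 − 15 = 0 → P_y = -25.83 kN.
ΣF_x = 0: no horizontal applied forces, so P_x = 0.

P_x = 0, P_y = -25.83 kN, Q_y = 40.83 kN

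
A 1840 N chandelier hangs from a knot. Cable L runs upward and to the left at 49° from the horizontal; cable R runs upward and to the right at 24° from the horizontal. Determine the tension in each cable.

ΣF_x = 0: −T_L·cos49° + T_R·cos24° = 0 → T_R = 0.718146·T_L.
ΣF_y = 0: T_L·sin49° + T_R·sin24° = 1840.
Substitute: T_L·(0.75471 + 0.718146·0.406737) = 1840 → T_L = 1757.73 ≈ 1758 N.
Then T_R = 0.718146 × 1757.73 = 1262 N.

T_L = 1758 N, T_R = 1262 N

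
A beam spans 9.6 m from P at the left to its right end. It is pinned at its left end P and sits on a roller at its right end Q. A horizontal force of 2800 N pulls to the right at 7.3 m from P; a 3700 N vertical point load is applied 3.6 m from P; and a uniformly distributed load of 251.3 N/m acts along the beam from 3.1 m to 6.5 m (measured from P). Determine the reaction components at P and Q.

Resultant of the distributed load: 251.3 × 3.4 = 854.42 N at 4.8 m from P.
Moments about P: Q_y·9.6 − 3700·3.6 − (251.3·3.4)·4.8 = 0 → Q_y = 17421.216/9.6 = 1814.71 ≈ 1815 N.
ΣF_y = 0: P_y + 1814.71 − 3700 − 251.3·3.4 = 0 → P_y = 2740 N.
ΣF_x = 0: P_x + 2800 = 0 → P_x = -2800 N.

P_x = -2800 N, P_y = 2740 N, Q_y = 1815 N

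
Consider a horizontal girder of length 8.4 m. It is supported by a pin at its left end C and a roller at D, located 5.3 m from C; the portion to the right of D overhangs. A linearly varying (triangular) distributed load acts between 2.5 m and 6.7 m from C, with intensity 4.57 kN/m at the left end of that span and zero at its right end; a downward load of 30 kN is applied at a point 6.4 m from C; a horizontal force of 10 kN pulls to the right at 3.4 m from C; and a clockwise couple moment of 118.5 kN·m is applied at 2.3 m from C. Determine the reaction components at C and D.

C_x = -10.00 kN, C_y = -26.05 kN, D_y = 65.65 kN

Resultant of the triangular load: ½ × 4.57 × 4.2 = 9.597 kN, acting at 3.9 m from C (one-third of the span from the peak).
Moments about C: D_y·5.3 − (½·4.57·4.2)·3.9 − 30·6.4 − 118.5 = 0 → D_y = 347.9283/5.3 = 65.6468 ≈ 65.65 kN.
ΣF_y = 0: C_y + 65.6468 − ½·4.57·4.2 − 30 = 0 → C_y = -26.05 kN.
ΣF_x = 0: C_x + 10 = 0 → C_x = -10.00 kN.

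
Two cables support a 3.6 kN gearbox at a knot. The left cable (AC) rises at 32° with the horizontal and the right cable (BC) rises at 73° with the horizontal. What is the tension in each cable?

ΣF_x = 0: −T_AC·cos32° + T_BC·cos73° = 0 → T_BC = 2.90058·T_AC.
ΣF_y = 0: T_AC·sin32° + T_BC·sin73° = 3.6.
Substitute: T_AC·(0.529919 + 2.90058·0.956305) = 3.6 → T_AC = 1.08967 ≈ 1.090 kN.
Then T_BC = 2.90058 × 1.08967 = 3.161 kN.

T_AC = 1.090 kN, T_BC = 3.161 kN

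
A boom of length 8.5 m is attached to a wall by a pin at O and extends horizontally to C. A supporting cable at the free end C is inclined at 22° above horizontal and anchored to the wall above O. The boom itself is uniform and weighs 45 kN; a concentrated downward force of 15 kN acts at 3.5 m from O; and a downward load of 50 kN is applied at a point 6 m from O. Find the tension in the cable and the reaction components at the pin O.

T = 170.8 kN, O_x = 158.3 kN, O_y = 46.03 kN

ΣM about O: T·sin22°·8.5 − 45·4.25 − 15·3.5 − 50·6 = 0 → T = 543.75/(8.5·0.374607) = 170.767 ≈ 170.8 kN.
ΣF_x = 0: O_x − T·cos22° = 0 → O_x = 170.767 × 0.927184 = 158.3 kN.
ΣF_y = 0: O_y + T·sin22° − 45 − 15 − 50 = 0 → O_y = 110 − 170.767 × 0.374607 = 46.03 kN.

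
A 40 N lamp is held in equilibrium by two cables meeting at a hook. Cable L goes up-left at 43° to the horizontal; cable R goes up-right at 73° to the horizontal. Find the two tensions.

ΣF_x = 0: −T_L·cos43° + T_R·cos73° = 0 → T_R = 2.50145·T_L.
ΣF_y = 0: T_L·sin43° + T_R·sin73° = 40.
Substitute: T_L·(0.681998 + 2.50145·0.956305) = 40 → T_L = 13.0117 ≈ 13.01 N.
Then T_R = 2.50145 × 13.0117 = 32.55 N.

T_L = 13.01 N, T_R = 32.55 N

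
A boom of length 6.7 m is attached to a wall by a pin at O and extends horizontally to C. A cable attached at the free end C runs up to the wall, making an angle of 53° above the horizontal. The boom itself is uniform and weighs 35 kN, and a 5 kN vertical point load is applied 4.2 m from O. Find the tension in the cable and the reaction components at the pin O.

ΣM about O: T·sin53°·6.7 − 35·3.35 − 5·4.2 = 0 → T = 138.25/(6.7·0.798636) = 25.837 ≈ 25.84 kN.
ΣF_x = 0: O_x − T·cos53° = 0 → O_x = 25.837 × 0.601815 = 15.55 kN.
ΣF_y = 0: O_y + T·sin53° − 35 − 5 = 0 → O_y = 40 − 25.837 × 0.798636 = 19.37 kN.

T = 25.84 kN, O_x = 15.55 kN, O_y = 19.37 kN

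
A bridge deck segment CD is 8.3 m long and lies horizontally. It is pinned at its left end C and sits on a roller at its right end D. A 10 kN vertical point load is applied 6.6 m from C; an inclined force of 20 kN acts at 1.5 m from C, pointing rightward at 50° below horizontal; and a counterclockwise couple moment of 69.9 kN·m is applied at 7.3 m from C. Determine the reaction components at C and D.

C_x = -12.86 kN, C_y = 23.02 kN, D_y = 2.299 kN

Moments about C: D_y·8.3 − 10·6.6 − 20·sin50°·1.5 + 69.9 = 0 → D_y = 19.0813/8.3 = 2.29895 ≈ 2.299 kN.
ΣF_y = 0: C_y + 2.29895 − 10 − 20·sin50° = 0 → C_y = 23.02 kN.
ΣF_x = 0: C_x + 20·cos50° = 0 → C_x = -12.86 kN.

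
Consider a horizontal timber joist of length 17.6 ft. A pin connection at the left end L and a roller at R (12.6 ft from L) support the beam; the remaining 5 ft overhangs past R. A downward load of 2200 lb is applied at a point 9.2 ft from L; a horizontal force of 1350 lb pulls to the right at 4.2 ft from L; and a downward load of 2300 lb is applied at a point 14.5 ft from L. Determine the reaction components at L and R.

Taking moments about L: R_y·12.6 − 2200·9.2 − 2300·14.5 = 0 → R_y = 53590/12.6 = 4253.17 ≈ 4253 lb.
ΣF_y = 0: L_y + 4253.17 − 2200 − 2300 = 0 → L_y = 246.8 lb.
ΣF_x = 0: L_x + 1350 = 0 → L_x = -1350 lb.

L_x = -1350 lb, L_y = 246.8 lb, R_y = 4253 lb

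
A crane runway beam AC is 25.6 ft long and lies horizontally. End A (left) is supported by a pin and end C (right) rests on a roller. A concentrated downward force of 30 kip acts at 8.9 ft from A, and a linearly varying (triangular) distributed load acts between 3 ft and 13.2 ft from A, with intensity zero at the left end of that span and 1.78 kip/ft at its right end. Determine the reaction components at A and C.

Resultant of the triangular load: ½ × 1.78 × 10.2 = 9.078 kip, acting at 9.8 ft from A (one-third of the span from the peak).
ΣM about A: C_y·25.6 − 30·8.9 − (½·1.78·10.2)·9.8 = 0 → C_y = 355.9644/25.6 = 13.9049 ≈ 13.90 kip.
ΣF_y = 0: A_y + 13.9049 − 30 − ½·1.78·10.2 = 0 → A_y = 25.17 kip.
ΣF_x = 0: no horizontal applied forces, so A_x = 0.

A_x = 0, A_y = 25.17 kip, C_y = 13.90 kip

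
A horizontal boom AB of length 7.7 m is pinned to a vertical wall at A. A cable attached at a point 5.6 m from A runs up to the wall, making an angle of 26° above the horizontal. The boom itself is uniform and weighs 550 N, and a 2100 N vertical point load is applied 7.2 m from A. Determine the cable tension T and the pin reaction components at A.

T = 7022 N, A_x = 6311 N, A_y = -428.1 N

ΣM about A: T·sin26°·5.6 − 550·3.85 − 2100·7.2 = 0 → T = 17237.5/(5.6·0.438371) = 7021.74 ≈ 7022 N.
ΣF_x = 0: A_x − T·cos26° = 0 → A_x = 7021.74 × 0.898794 = 6311 N.
ΣF_y = 0: A_y + T·sin26° − 550 − 2100 = 0 → A_y = 2650 − 7021.74 × 0.438371 = -428.1 N.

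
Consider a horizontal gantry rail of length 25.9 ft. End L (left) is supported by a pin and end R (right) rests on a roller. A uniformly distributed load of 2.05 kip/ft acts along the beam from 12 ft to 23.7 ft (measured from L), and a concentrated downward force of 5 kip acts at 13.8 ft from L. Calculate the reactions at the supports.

Resultant of the distributed load: 2.05 × 11.7 = 23.985 kip at 17.85 ft from L.
Taking moments about L: R_y·25.9 − (2.05·11.7)·17.85 − 5·13.8 = 0 → R_y = 497.13225/25.9 = 19.1943 ≈ 19.19 kip.
ΣF_y = 0: L_y + 19.1943 − 2.05·11.7 − 5 = 0 → L_y = 9.791 kip.
ΣF_x = 0: no horizontal applied forces, so L_x = 0.

L_x = 0, L_y = 9.791 kip, R_y = 19.19 kip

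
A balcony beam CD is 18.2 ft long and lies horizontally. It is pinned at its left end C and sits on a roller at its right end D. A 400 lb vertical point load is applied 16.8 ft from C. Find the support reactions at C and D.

C_x = 0, C_y = 30.77 lb, D_y = 369.2 lb

Taking moments about C: D_y·18.2 − 400·16.8 = 0 → D_y = 6720/18.2 = 369.231 ≈ 369.2 lb.
ΣF_y = 0: C_y + 369.231 − 400 = 0 → C_y = 30.77 lb.
ΣF_x = 0: no horizontal applied forces, so C_x = 0.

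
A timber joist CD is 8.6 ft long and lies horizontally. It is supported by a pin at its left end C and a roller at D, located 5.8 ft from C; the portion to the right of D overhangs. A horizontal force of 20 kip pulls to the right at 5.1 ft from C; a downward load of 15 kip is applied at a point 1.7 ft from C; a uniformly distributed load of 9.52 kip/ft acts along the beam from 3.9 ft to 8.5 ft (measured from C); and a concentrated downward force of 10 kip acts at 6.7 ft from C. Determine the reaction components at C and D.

Resultant of the distributed load: 9.52 × 4.6 = 43.792 kip at 6.2 ft from C.
Taking moments about C: D_y·5.8 − 15·1.7 − (9.52·4.6)·6.2 − 10·6.7 = 0 → D_y = 364.0104/5.8 = 62.7604 ≈ 62.76 kip.
ΣF_y = 0: C_y + 62.7604 − 15 − 9.52·4.6 − 10 = 0 → C_y = 6.032 kip.
ΣF_x = 0: C_x + 20 = 0 → C_x = -20.00 kip.

C_x = -20.00 kip, C_y = 6.032 kip, D_y = 62.76 kip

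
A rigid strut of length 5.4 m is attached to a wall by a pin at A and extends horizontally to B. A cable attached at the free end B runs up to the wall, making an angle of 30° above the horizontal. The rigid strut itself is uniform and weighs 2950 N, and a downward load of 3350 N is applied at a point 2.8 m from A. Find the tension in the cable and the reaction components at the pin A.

ΣM about A: T·sin30°·5.4 − 2950·2.7 − 3350·2.8 = 0 → T = 17345/(5.4·0.5) = 6424.07 ≈ 6424 N.
ΣF_x = 0: A_x − T·cos30° = 0 → A_x = 6424.07 × 0.866025 = 5563 N.
ΣF_y = 0: A_y + T·sin30° − 2950 − 3350 = 0 → A_y = 6300 − 6424.07 × 0.5 = 3088 N.

T = 6424 N, A_x = 5563 N, A_y = 3088 N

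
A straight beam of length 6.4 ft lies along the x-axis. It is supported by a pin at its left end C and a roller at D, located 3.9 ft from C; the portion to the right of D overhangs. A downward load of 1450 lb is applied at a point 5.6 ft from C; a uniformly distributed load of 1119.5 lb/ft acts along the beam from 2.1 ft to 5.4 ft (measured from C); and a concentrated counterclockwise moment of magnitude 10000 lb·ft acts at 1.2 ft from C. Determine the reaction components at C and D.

C_x = 0, C_y = 2074 lb, D_y = 3070 lb

Resultant of the distributed load: 1119.5 × 3.3 = 3694.35 lb at 3.75 ft from C.
Taking moments about C: D_y·3.9 − 1450·5.6 − (1119.5·3.3)·3.75 + 10000 = 0 → D_y = 11973.8125/3.9 = 3070.21 ≈ 3070 lb.
ΣF_y = 0: C_y + 3070.21 − 1450 − 1119.5·3.3 = 0 → C_y = 2074 lb.
ΣF_x = 0: no horizontal applied forces, so C_x = 0.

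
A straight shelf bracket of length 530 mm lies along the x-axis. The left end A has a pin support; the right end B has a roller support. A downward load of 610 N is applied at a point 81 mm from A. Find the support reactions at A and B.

ΣM about A: B_y·530 − 610·81 = 0 → B_y = 49410/530 = 93.2264 ≈ 93.23 N.
ΣF_y = 0: A_y + 93.2264 − 610 = 0 → A_y = 516.8 N.
ΣF_x = 0: no horizontal applied forces, so A_x = 0.

A_x = 0, A_y = 516.8 N, B_y = 93.23 N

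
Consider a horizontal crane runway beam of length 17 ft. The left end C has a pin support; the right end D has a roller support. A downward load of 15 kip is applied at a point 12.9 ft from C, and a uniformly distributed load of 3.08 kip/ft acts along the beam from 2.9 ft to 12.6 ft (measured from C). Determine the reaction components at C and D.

Resultant of the distributed load: 3.08 × 9.7 = 29.876 kip at 7.75 ft from C.
Moments about C: D_y·17 − 15·12.9 − (3.08·9.7)·7.75 = 0 → D_y = 425.039/17 = 25.0023 ≈ 25.00 kip.
ΣF_y = 0: C_y + 25.0023 − 15 − 3.08·9.7 = 0 → C_y = 19.87 kip.
ΣF_x = 0: no horizontal applied forces, so C_x = 0.

C_x = 0, C_y = 19.87 kip, D_y = 25.00 kip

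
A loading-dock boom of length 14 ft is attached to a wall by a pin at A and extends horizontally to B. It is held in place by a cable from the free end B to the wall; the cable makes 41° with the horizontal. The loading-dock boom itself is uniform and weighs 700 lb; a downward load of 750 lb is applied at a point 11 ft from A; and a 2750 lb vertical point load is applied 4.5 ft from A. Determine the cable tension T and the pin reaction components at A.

T = 2779 lb, A_x = 2097 lb, A_y = 2377 lb

ΣM about A: T·sin41°·14 − 700·7 − 750·11 − 2750·4.5 = 0 → T = 25525/(14·0.656059) = 2779.04 ≈ 2779 lb.
ΣF_x = 0: A_x − T·cos41° = 0 → A_x = 2779.04 × 0.75471 = 2097 lb.
ΣF_y = 0: A_y + T·sin41° − 700 − 750 − 2750 = 0 → A_y = 4200 − 2779.04 × 0.656059 = 2377 lb.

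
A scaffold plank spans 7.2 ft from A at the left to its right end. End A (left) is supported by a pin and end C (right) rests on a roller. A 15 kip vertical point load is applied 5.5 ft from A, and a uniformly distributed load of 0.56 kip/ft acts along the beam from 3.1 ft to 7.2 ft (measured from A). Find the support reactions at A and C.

A_x = 0, A_y = 4.195 kip, C_y = 13.10 kip

Resultant of the distributed load: 0.56 × 4.1 = 2.296 kip at 5.15 ft from A.
Taking moments about A: C_y·7.2 − 15·5.5 − (0.56·4.1)·5.15 = 0 → C_y = 94.3244/7.2 = 13.1006 ≈ 13.10 kip.
ΣF_y = 0: A_y + 13.1006 − 15 − 0.56·4.1 = 0 → A_y = 4.195 kip.
ΣF_x = 0: no horizontal applied forces, so A_x = 0.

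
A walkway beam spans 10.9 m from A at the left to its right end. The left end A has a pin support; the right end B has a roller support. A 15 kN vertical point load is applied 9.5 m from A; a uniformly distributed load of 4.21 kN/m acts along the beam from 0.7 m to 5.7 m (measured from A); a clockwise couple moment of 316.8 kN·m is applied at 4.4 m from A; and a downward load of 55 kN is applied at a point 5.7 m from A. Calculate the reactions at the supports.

Resultant of the distributed load: 4.21 × 5 = 21.05 kN at 3.2 m from A.
Taking moments about A: B_y·10.9 − 15·9.5 − (4.21·5)·3.2 − 316.8 − 55·5.7 = 0 → B_y = 840.16/10.9 = 77.0789 ≈ 77.08 kN.
ΣF_y = 0: A_y + 77.0789 − 15 − 4.21·5 − 55 = 0 → A_y = 13.97 kN.
ΣF_x = 0: no horizontal applied forces, so A_x = 0.

A_x = 0, A_y = 13.97 kN, B_y = 77.08 kN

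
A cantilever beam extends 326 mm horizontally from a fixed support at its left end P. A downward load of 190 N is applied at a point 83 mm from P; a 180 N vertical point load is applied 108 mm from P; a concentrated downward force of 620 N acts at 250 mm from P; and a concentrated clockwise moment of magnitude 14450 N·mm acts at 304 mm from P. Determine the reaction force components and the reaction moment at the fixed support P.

ΣF_x = 0: P_x = 0.
ΣF_y = 0: P_y − 190 − 180 − 620 = 0 → P_y = 990.0 N.
ΣM about P: M_P − 190·83 − 180·108 − 620·250 − 14450 = 0 → M_P = 204700 N·mm.

P_x = 0, P_y = 990.0 N, M_P = 204700 N·mm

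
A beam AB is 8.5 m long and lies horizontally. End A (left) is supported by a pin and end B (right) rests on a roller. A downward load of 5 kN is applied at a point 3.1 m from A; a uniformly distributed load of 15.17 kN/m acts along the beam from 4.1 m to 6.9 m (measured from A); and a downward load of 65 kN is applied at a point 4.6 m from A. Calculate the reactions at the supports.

A_x = 0, A_y = 47.99 kN, B_y = 64.48 kN

Resultant of the distributed load: 15.17 × 2.8 = 42.476 kN at 5.5 m from A.
Taking moments about A: B_y·8.5 − 5·3.1 − (15.17·2.8)·5.5 − 65·4.6 = 0 → B_y = 548.118/8.5 = 64.4845 ≈ 64.48 kN.
ΣF_y = 0: A_y + 64.4845 − 5 − 15.17·2.8 − 65 = 0 → A_y = 47.99 kN.
ΣF_x = 0: no horizontal applied forces, so A_x = 0.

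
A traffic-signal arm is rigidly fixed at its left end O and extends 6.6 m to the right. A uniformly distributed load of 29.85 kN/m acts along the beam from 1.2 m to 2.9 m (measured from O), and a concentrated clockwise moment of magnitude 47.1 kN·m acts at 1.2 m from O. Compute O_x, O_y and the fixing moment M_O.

O_x = 0, O_y = 50.75 kN, M_O = 151.1 kN·m

Resultant of the distributed load: 29.85 × 1.7 = 50.745 kN at 2.05 m from O.
ΣF_x = 0: O_x = 0.
ΣF_y = 0: O_y − 29.85·1.7 = 0 → O_y = 50.75 kN.
ΣM about O: M_O − (29.85·1.7)·2.05 − 47.1 = 0 → M_O = 151.1 kN·m.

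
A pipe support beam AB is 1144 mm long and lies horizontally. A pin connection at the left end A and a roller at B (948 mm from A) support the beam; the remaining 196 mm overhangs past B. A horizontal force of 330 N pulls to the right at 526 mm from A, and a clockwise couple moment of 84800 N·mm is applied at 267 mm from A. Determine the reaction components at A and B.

A_x = -330.0 N, A_y = -89.45 N, B_y = 89.45 N

Moments about A: B_y·948 − 84800 = 0 → B_y = 84800/948 = 89.4515 ≈ 89.45 N.
ΣF_y = 0: A_y + 89.4515  = 0 → A_y = -89.45 N.
ΣF_x = 0: A_x + 330 = 0 → A_x = -330.0 N.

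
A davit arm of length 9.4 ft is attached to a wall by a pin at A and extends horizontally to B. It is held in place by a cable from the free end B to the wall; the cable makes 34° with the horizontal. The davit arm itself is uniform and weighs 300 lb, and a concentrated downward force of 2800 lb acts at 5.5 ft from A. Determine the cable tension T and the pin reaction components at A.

ΣM about A: T·sin34°·9.4 − 300·4.7 − 2800·5.5 = 0 → T = 16810/(9.4·0.559193) = 3198 lb.
ΣF_x = 0: A_x − T·cos34° = 0 → A_x = 3198 × 0.829038 = 2651 lb.
ΣF_y = 0: A_y + T·sin34° − 300 − 2800 = 0 → A_y = 3100 − 3198 × 0.559193 = 1312 lb.

T = 3198 lb, A_x = 2651 lb, A_y = 1312 lb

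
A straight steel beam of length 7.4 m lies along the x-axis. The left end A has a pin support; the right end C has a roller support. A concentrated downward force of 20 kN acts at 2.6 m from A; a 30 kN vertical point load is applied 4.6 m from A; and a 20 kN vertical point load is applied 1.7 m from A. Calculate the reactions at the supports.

Taking moments about A: C_y·7.4 − 20·2.6 − 30·4.6 − 20·1.7 = 0 → C_y = 224/7.4 = 30.2703 ≈ 30.27 kN.
ΣF_y = 0: A_y + 30.2703 − 20 − 30 − 20 = 0 → A_y = 39.73 kN.
ΣF_x = 0: no horizontal applied forces, so A_x = 0.

A_x = 0, A_y = 39.73 kN, C_y = 30.27 kN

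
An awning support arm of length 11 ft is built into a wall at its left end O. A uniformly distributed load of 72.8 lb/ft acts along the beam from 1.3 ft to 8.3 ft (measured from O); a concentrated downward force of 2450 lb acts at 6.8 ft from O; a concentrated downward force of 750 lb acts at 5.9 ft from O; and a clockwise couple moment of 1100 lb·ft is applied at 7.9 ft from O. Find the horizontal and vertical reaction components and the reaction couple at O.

Resultant of the distributed load: 72.8 × 7 = 509.6 lb at 4.8 ft from O.
ΣF_x = 0: O_x = 0.
ΣF_y = 0: O_y − 72.8·7 − 2450 − 750 = 0 → O_y = 3710 lb.
ΣM about O: M_O − (72.8·7)·4.8 − 2450·6.8 − 750·5.9 − 1100 = 0 → M_O = 24630 lb·ft.

O_x = 0, O_y = 3710 lb, M_O = 24630 lb·ft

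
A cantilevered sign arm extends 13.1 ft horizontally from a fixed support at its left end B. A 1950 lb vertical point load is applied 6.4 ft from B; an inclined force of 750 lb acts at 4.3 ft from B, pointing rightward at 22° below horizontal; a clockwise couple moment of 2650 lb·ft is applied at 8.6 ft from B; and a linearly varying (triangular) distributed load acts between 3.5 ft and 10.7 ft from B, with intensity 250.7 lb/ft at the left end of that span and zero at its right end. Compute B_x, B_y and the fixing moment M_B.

Resultant of the triangular load: ½ × 250.7 × 7.2 = 902.52 lb, acting at 5.9 ft from B (one-third of the span from the peak).
ΣF_x = 0: B_x + 750·cos22° = 0 → B_x = -695.4 lb.
ΣF_y = 0: B_y − 1950 − 750·sin22° − ½·250.7·7.2 = 0 → B_y = 3133 lb.
ΣM about B: M_B − 1950·6.4 − 750·sin22°·4.3 − 2650 − (½·250.7·7.2)·5.9 = 0 → M_B = 21660 lb·ft.

B_x = -695.4 lb, B_y = 3133 lb, M_B = 21660 lb·ft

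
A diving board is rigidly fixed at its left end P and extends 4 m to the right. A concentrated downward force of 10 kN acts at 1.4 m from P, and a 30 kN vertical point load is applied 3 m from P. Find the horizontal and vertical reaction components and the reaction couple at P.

ΣF_x = 0: P_x = 0.
ΣF_y = 0: P_y − 10 − 30 = 0 → P_y = 40.00 kN.
ΣM about P: M_P − 10·1.4 − 30·3 = 0 → M_P = 104.0 kN·m.

P_x = 0, P_y = 40.00 kN, M_P = 104.0 kN·m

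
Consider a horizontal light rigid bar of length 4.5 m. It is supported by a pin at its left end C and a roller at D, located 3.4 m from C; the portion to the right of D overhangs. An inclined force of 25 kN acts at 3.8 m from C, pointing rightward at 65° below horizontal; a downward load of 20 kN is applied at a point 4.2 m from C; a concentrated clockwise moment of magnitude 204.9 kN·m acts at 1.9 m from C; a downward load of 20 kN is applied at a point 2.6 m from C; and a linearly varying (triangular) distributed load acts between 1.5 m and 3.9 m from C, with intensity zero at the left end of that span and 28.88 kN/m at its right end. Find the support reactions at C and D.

Resultant of the triangular load: ½ × 28.88 × 2.4 = 34.656 kN, acting at 3.1 m from C (one-third of the span from the peak).
Moments about C: D_y·3.4 − 25·sin65°·3.8 − 20·4.2 − 204.9 − 20·2.6 − (½·28.88·2.4)·3.1 = 0 → D_y = 534.433/3.4 = 157.186 ≈ 157.2 kN.
ΣF_y = 0: C_y + 157.186 − 25·sin65° − 20 − 20 − ½·28.88·2.4 = 0 → C_y = -59.87 kN.
ΣF_x = 0: C_x + 25·cos65° = 0 → C_x = -10.57 kN.

C_x = -10.57 kN, C_y = -59.87 kN, D_y = 157.2 kN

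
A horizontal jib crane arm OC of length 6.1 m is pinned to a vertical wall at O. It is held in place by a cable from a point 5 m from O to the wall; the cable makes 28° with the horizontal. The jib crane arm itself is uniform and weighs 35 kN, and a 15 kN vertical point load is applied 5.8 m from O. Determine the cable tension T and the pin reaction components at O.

T = 82.54 kN, O_x = 72.88 kN, O_y = 11.25 kN

ΣM about O: T·sin28°·5 − 35·3.05 − 15·5.8 = 0 → T = 193.75/(5·0.469472) = 82.5395 ≈ 82.54 kN.
ΣF_x = 0: O_x − T·cos28° = 0 → O_x = 82.5395 × 0.882948 = 72.88 kN.
ΣF_y = 0: O_y + T·sin28° − 35 − 15 = 0 → O_y = 50 − 82.5395 × 0.469472 = 11.25 kN.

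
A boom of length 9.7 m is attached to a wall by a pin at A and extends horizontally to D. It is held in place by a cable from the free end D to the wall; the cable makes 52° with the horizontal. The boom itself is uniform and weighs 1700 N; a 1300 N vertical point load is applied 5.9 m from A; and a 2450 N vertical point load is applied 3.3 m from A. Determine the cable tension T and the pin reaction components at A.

ΣM about A: T·sin52°·9.7 − 1700·4.85 − 1300·5.9 − 2450·3.3 = 0 → T = 24000/(9.7·0.788011) = 3139.84 ≈ 3140 N.
ΣF_x = 0: A_x − T·cos52° = 0 → A_x = 3139.84 × 0.615661 = 1933 N.
ΣF_y = 0: A_y + T·sin52° − 1700 − 1300 − 2450 = 0 → A_y = 5450 − 3139.84 × 0.788011 = 2976 N.

T = 3140 N, A_x = 1933 N, A_y = 2976 N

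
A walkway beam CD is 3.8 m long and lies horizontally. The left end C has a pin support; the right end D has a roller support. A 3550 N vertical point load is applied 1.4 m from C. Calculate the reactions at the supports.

Taking moments about C: D_y·3.8 − 3550·1.4 = 0 → D_y = 4970/3.8 = 1307.89 ≈ 1308 N.
ΣF_y = 0: C_y + 1307.89 − 3550 = 0 → C_y = 2242 N.
ΣF_x = 0: no horizontal applied forces, so C_x = 0.

C_x = 0, C_y = 2242 N, D_y = 1308 N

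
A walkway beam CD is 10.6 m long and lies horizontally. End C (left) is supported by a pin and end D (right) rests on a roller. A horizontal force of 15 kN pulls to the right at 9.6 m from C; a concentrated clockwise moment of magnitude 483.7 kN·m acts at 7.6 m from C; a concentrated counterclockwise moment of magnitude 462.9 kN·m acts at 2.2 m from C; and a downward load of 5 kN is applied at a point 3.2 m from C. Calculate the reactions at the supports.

ΣM about C: D_y·10.6 − 483.7 + 462.9 − 5·3.2 = 0 → D_y = 36.8/10.6 = 3.4717 ≈ 3.472 kN.
ΣF_y = 0: C_y + 3.4717 − 5 = 0 → C_y = 1.528 kN.
ΣF_x = 0: C_x + 15 = 0 → C_x = -15.00 kN.

C_x = -15.00 kN, C_y = 1.528 kN, D_y = 3.472 kN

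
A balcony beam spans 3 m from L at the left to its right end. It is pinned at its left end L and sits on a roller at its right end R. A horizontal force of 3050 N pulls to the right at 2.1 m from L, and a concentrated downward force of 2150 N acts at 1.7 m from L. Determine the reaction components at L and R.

L_x = -3050 N, L_y = 931.7 N, R_y = 1218 N

Moments about L: R_y·3 − 2150·1.7 = 0 → R_y = 3655/3 = 1218.33 ≈ 1218 N.
ΣF_y = 0: L_y + 1218.33 − 2150 = 0 → L_y = 931.7 N.
ΣF_x = 0: L_x + 3050 = 0 → L_x = -3050 N.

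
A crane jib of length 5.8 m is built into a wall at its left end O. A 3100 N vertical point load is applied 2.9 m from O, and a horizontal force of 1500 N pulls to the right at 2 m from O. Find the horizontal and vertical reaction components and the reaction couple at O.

O_x = -1500 N, O_y = 3100 N, M_O = 8990 N·m

ΣF_x = 0: O_x + 1500 = 0 → O_x = -1500 N.
ΣF_y = 0: O_y − 3100 = 0 → O_y = 3100 N.
ΣM about O: M_O − 3100·2.9 = 0 → M_O = 8990 N·m.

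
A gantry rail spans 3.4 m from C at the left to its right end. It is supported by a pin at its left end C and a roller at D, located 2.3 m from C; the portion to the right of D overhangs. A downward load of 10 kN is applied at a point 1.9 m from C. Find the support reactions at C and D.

C_x = 0, C_y = 1.739 kN, D_y = 8.261 kN

Moments about C: D_y·2.3 − 10·1.9 = 0 → D_y = 19/2.3 = 8.26087 ≈ 8.261 kN.
ΣF_y = 0: C_y + 8.26087 − 10 = 0 → C_y = 1.739 kN.
ΣF_x = 0: no horizontal applied forces, so C_x = 0.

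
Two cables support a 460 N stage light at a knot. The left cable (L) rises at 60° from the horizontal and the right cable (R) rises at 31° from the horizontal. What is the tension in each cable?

T_L = 394.4 N, T_R = 230.0 N

ΣF_x = 0: −T_L·cos60° + T_R·cos31° = 0 → T_R = 0.583317·T_L.
ΣF_y = 0: T_L·sin60° + T_R·sin31° = 460.
Substitute: T_L·(0.866025 + 0.583317·0.515038) = 460 → T_L = 394.357 ≈ 394.4 N.
Then T_R = 0.583317 × 394.357 = 230.0 N.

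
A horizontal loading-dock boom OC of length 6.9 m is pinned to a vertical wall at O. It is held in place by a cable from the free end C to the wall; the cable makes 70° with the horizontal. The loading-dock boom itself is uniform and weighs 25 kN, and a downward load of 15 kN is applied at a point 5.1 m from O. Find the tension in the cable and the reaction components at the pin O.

T = 25.10 kN, O_x = 8.585 kN, O_y = 16.41 kN

ΣM about O: T·sin70°·6.9 − 25·3.45 − 15·5.1 = 0 → T = 162.75/(6.9·0.939693) = 25.1007 ≈ 25.10 kN.
ΣF_x = 0: O_x − T·cos70° = 0 → O_x = 25.1007 × 0.34202 = 8.585 kN.
ΣF_y = 0: O_y + T·sin70° − 25 − 15 = 0 → O_y = 40 − 25.1007 × 0.939693 = 16.41 kN.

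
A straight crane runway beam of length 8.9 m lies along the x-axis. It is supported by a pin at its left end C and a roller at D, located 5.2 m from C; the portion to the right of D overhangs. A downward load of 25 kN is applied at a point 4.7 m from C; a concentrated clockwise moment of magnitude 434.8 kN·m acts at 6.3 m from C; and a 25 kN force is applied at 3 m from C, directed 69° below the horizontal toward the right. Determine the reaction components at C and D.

C_x = -8.959 kN, C_y = -71.34 kN, D_y = 119.7 kN

Taking moments about C: D_y·5.2 − 25·4.7 − 434.8 − 25·sin69°·3 = 0 → D_y = 622.319/5.2 = 119.677 ≈ 119.7 kN.
ΣF_y = 0: C_y + 119.677 − 25 − 25·sin69° = 0 → C_y = -71.34 kN.
ΣF_x = 0: C_x + 25·cos69° = 0 → C_x = -8.959 kN.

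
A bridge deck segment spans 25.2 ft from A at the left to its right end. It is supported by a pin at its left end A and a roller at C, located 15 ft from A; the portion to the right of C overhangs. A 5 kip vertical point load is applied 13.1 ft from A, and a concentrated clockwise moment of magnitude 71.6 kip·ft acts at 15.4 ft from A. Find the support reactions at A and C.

Moments about A: C_y·15 − 5·13.1 − 71.6 = 0 → C_y = 137.1/15 = 9.140 kip.
ΣF_y = 0: A_y + 9.14 − 5 = 0 → A_y = -4.140 kip.
ΣF_x = 0: no horizontal applied forces, so A_x = 0.

A_x = 0, A_y = -4.140 kip, C_y = 9.140 kip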